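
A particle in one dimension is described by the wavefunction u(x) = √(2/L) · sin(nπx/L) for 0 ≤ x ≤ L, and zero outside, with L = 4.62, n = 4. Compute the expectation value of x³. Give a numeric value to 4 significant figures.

24.18

⟨x³⟩ = ∫ x³·|u|² dx (integrals over the domain).
With sin²θ = (1 − cos2θ)/2 on 0 ≤ x ≤ L: ∫sin²(nπx/L) dx = L/2, ∫x·sin²(nπx/L) dx = L²/4, ∫x²·sin²(nπx/L) dx = L³·(1/6 − 1/(4n²π²)); higher powers xᵏ the same way, integrating xᵏ·cos(2nπx/L) by parts.
⟨x³⟩ = 24.184.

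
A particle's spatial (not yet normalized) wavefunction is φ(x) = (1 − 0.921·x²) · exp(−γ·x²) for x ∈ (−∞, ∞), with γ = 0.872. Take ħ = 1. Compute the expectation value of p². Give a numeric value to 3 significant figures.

p² φ = −ħ² d²φ/dx²; ⟨p²⟩ = −ħ² ∫ φ*·φ'' dx / ∫|φ|² dx.
Expand each integrand as polynomial × e^(−2γx²) and use ∫x^(2j)·e^(−2γx²) dx = (2j−1)!!/(4γ)^j · √(π/(2γ)), odd powers → 0; here √(π/(2γ)) = 1.3422. Differentiate with the product rule, d/dx e^(−γx²) = −2γx·e^(−γx²).
State is unnormalized: ∫|φ|² dx = 0.91410, and ∫φ*·(−ħ² φ'') dx = 2.3596, so ⟨p²⟩ = 2.3596 / 0.91410.
⟨p²⟩ = 2.5814.

2.58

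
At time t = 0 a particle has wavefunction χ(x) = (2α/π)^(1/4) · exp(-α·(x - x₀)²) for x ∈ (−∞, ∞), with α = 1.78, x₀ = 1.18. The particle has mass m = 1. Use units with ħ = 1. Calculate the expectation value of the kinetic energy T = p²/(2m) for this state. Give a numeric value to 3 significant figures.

0.890

T = −(ħ²/2m) d²/dx², so ⟨T⟩ = −(ħ²/2m) ∫ χ*·χ'' dx; with m = 1.
Gaussian moments (u = x − x₀): ∫u^(2j)·e^(−2αu²) du = (2j−1)!!/(4α)^j · √(π/(2α)), odd powers integrate to 0; here √(π/(2α)) = 0.93940. Derivatives: d/dx e^(−αu²) = −2αu·e^(−αu²), d²/dx² e^(−αu²) = (4α²u² − 2α)·e^(−αu²).
⟨T⟩ = 0.89000.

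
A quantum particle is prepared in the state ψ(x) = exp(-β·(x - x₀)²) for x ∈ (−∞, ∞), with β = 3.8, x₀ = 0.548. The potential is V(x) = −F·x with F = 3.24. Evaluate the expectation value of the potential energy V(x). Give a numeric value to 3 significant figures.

⟨V⟩ = ∫ V(x)·|ψ|² dx / ∫|ψ|² dx.
Gaussian moments (u = x − x₀): ∫u^(2j)·e^(−2βu²) du = (2j−1)!!/(4β)^j · √(π/(2β)), odd powers integrate to 0; here √(π/(2β)) = 0.64294.
State is unnormalized: ∫|ψ|² dx = 0.64294, and ∫ψ*·V(x)·ψ dx = -1.1415, so ⟨V⟩ = -1.1415 / 0.64294.
⟨V⟩ = -1.7755.

-1.78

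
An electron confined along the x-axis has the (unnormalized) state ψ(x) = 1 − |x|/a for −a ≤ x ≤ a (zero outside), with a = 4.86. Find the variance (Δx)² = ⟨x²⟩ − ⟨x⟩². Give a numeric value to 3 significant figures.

2.36

Compute ⟨x⟩ and ⟨x²⟩ separately, then (Δx)² = ⟨x²⟩ − ⟨x⟩².
ψ is even, so ∫ over [−a, a] = 2∫₀ᵃ with ψ = 1 − x/a there: ∫₀ᵃ (1 − x/a)² dx = a/3, ∫₀ᵃ x²(1 − x/a)² dx = a³/30, ∫₀ᵃ x⁴(1 − x/a)² dx = a⁵/105.
Normalization: ∫|ψ|² dx = 3.2400.
⟨x⟩ = 0.0000 and ⟨x²⟩ = 2.3620.
(Δx)² = 2.3620 − (0.0000)² = 2.3620.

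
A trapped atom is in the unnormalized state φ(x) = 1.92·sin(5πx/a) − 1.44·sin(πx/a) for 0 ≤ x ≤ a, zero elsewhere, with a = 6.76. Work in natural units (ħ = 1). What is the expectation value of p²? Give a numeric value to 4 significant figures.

3.533

p² φ = −ħ² d²φ/dx²; ⟨p²⟩ = −ħ² ∫ φ*·φ'' dx / ∫|φ|² dx.
d²/dx² sin(jπx/a) = −(jπ/a)²·sin(jπx/a); on 0 ≤ x ≤ a, ∫sin²(jπx/a) dx = a/2 and ∫sin(jπx/a)·sin(lπx/a) dx = 0 for j ≠ l, so only diagonal terms survive in ∫|φ|² and ∫φ·φ″; ∫φ·φ′ dx = [φ²/2] between the walls = 0.
State is unnormalized: ∫|φ|² dx = 19.469, and ∫φ*·(−ħ² φ'') dx = 68.791, so ⟨p²⟩ = 68.791 / 19.469.
⟨p²⟩ = 3.5334.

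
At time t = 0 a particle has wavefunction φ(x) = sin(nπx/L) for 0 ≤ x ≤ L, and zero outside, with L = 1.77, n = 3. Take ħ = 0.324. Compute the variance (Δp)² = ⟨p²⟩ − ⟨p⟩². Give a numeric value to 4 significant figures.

Compute ⟨p⟩ and ⟨p²⟩ separately; (Δp)² = ⟨p²⟩ − ⟨p⟩².
d/dx sin(nπx/L) = (nπ/L)·cos(nπx/L) and d²/dx² sin(nπx/L) = −(nπ/L)²·sin(nπx/L); on 0 ≤ x ≤ L, ∫sin²(nπx/L) dx = L/2 and ∫sin(nπx/L)·cos(nπx/L) dx = 0.
Normalization: ∫|φ|² dx = 0.88500.
⟨p⟩ = 0.0000 and ⟨p²⟩ = 2.9764.
(Δp)² = 2.9764 − (0.0000)² = 2.9764.

2.976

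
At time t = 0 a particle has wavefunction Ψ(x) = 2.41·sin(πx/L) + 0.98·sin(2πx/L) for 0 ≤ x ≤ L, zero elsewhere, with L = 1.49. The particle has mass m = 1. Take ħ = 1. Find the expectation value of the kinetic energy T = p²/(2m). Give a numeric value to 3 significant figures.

3.17

T = −(ħ²/2m) d²/dx², so ⟨T⟩ = −(ħ²/2m) ∫ Ψ*·Ψ'' dx / ∫|Ψ|² dx; with m = 1.
d²/dx² sin(jπx/L) = −(jπ/L)²·sin(jπx/L); on 0 ≤ x ≤ L, ∫sin²(jπx/L) dx = L/2 and ∫sin(jπx/L)·sin(lπx/L) dx = 0 for j ≠ l, so only diagonal terms survive in ∫|Ψ|² and ∫Ψ·Ψ″; ∫Ψ·Ψ′ dx = [Ψ²/2] between the walls = 0.
State is unnormalized: ∫|Ψ|² dx = 5.0425, and ∫Ψ*·(−ħ²/2m · Ψ'') dx = 15.980, so ⟨T⟩ = 15.980 / 5.0425.
⟨T⟩ = 3.1690.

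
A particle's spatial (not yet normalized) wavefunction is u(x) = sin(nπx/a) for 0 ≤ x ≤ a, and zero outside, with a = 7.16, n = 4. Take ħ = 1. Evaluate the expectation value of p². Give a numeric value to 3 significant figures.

p² u = −ħ² d²u/dx²; ⟨p²⟩ = −ħ² ∫ u*·u'' dx / ∫|u|² dx.
d/dx sin(nπx/a) = (nπ/a)·cos(nπx/a) and d²/dx² sin(nπx/a) = −(nπ/a)²·sin(nπx/a); on 0 ≤ x ≤ a, ∫sin²(nπx/a) dx = a/2 and ∫sin(nπx/a)·cos(nπx/a) dx = 0.
State is unnormalized: ∫|u|² dx = 3.5800, and ∫u*·(−ħ² u'') dx = 11.027, so ⟨p²⟩ = 11.027 / 3.5800.
⟨p²⟩ = 3.0803.

3.08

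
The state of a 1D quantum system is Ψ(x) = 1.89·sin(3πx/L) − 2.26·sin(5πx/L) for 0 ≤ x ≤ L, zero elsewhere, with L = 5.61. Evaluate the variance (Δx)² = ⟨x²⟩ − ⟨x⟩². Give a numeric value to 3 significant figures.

1.04

Compute ⟨x⟩ and ⟨x²⟩ separately, then (Δx)² = ⟨x²⟩ − ⟨x⟩².
On 0 ≤ x ≤ L (j ≠ l): ∫sin²(jπx/L) dx = L/2, ∫sin(jπx/L)·sin(lπx/L) dx = 0; diagonal moments ∫x·sin²(jπx/L) dx = L²/4, ∫x²·sin²(jπx/L) dx = L³·(1/6 − 1/(4j²π²)); cross terms ∫x·sin(jπx/L)·sin(lπx/L) dx = 0 for j + l even and −4jlL²/(π²(j² − l²)²) for j + l odd, ∫x²·sin(jπx/L)·sin(lπx/L) dx = (−1)^(j+l)·4jlL³/(π²(j² − l²)²); higher powers the same way via product-to-sum and parts.
Normalization: ∫|Ψ|² dx = 24.347.
⟨x⟩ = 2.8050 and ⟨x²⟩ = 8.9091.
(Δx)² = 8.9091 − (2.8050)² = 1.0411.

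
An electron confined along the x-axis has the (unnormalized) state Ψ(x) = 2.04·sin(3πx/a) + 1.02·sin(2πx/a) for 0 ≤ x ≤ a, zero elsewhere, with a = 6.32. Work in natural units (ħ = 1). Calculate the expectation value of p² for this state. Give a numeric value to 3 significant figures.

1.98

p² Ψ = −ħ² d²Ψ/dx²; ⟨p²⟩ = −ħ² ∫ Ψ*·Ψ'' dx / ∫|Ψ|² dx.
d²/dx² sin(jπx/a) = −(jπ/a)²·sin(jπx/a); on 0 ≤ x ≤ a, ∫sin²(jπx/a) dx = a/2 and ∫sin(jπx/a)·sin(lπx/a) dx = 0 for j ≠ l, so only diagonal terms survive in ∫|Ψ|² and ∫Ψ·Ψ″; ∫Ψ·Ψ′ dx = [Ψ²/2] between the walls = 0.
State is unnormalized: ∫|Ψ|² dx = 16.438, and ∫Ψ*·(−ħ² Ψ'') dx = 32.495, so ⟨p²⟩ = 32.495 / 16.438.
⟨p²⟩ = 1.9768.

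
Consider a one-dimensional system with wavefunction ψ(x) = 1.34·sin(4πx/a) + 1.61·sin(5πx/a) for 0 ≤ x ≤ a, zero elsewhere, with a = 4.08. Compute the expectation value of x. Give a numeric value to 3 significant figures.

⟨x⟩ = ∫ x·|ψ|² dx / ∫|ψ|² dx (integrals over the domain).
On 0 ≤ x ≤ a (j ≠ l): ∫sin²(jπx/a) dx = a/2, ∫sin(jπx/a)·sin(lπx/a) dx = 0; diagonal moments ∫x·sin²(jπx/a) dx = a²/4, ∫x²·sin²(jπx/a) dx = a³·(1/6 − 1/(4j²π²)); cross terms ∫x·sin(jπx/a)·sin(lπx/a) dx = 0 for j + l even and −4jla²/(π²(j² − l²)²) for j + l odd, ∫x²·sin(jπx/a)·sin(lπx/a) dx = (−1)^(j+l)·4jla³/(π²(j² − l²)²); higher powers the same way via product-to-sum and parts.
State is unnormalized: ∫|ψ|² dx = 8.9509, and ∫ψ*·x·ψ dx = 11.072, so ⟨x⟩ = 11.072 / 8.9509.
⟨x⟩ = 1.2370.

1.24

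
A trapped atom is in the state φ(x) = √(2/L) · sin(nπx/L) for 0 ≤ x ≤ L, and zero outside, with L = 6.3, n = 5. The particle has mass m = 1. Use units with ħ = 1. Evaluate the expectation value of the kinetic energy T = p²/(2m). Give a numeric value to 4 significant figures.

T = −(ħ²/2m) d²/dx², so ⟨T⟩ = −(ħ²/2m) ∫ φ*·φ'' dx; with m = 1.
d/dx sin(nπx/L) = (nπ/L)·cos(nπx/L) and d²/dx² sin(nπx/L) = −(nπ/L)²·sin(nπx/L); on 0 ≤ x ≤ L, ∫sin²(nπx/L) dx = L/2 and ∫sin(nπx/L)·cos(nπx/L) dx = 0.
⟨T⟩ = 3.1083.

3.108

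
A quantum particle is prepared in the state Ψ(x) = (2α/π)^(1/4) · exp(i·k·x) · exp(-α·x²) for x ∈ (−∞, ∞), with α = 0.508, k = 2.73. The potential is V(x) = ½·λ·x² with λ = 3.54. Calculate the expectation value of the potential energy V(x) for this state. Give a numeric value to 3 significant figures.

0.871

⟨V⟩ = ∫ V(x)·|Ψ|² dx.
Gaussian moments: ∫x^(2j)·e^(−2αx²) dx = (2j−1)!!/(4α)^j · √(π/(2α)), odd powers integrate to 0; here √(π/(2α)) = 1.7584.
⟨V⟩ = 0.87106.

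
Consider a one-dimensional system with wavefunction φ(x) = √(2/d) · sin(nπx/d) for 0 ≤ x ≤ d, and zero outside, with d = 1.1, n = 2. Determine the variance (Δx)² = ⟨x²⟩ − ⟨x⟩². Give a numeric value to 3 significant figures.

Compute ⟨x⟩ and ⟨x²⟩ separately, then (Δx)² = ⟨x²⟩ − ⟨x⟩².
With sin²θ = (1 − cos2θ)/2 on 0 ≤ x ≤ d: ∫sin²(nπx/d) dx = d/2, ∫x·sin²(nπx/d) dx = d²/4, ∫x²·sin²(nπx/d) dx = d³·(1/6 − 1/(4n²π²)); higher powers xᵏ the same way, integrating xᵏ·cos(2nπx/d) by parts.
⟨x⟩ = 0.55000 and ⟨x²⟩ = 0.38801.
(Δx)² = 0.38801 − (0.55000)² = 0.085509.

0.0855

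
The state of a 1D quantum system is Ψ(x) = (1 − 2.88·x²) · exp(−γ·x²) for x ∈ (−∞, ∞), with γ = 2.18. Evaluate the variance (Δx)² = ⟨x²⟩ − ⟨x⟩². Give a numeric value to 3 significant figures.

0.113

Compute ⟨x⟩ and ⟨x²⟩ separately, then (Δx)² = ⟨x²⟩ − ⟨x⟩².
Expand each integrand as polynomial × e^(−2γx²) and use ∫x^(2j)·e^(−2γx²) dx = (2j−1)!!/(4γ)^j · √(π/(2γ)), odd powers → 0; here √(π/(2γ)) = 0.84885.
Normalization: ∫|Ψ|² dx = 0.56592.
⟨x⟩ = 0.0000 and ⟨x²⟩ = 0.11259.
(Δx)² = 0.11259 − (0.0000)² = 0.11259.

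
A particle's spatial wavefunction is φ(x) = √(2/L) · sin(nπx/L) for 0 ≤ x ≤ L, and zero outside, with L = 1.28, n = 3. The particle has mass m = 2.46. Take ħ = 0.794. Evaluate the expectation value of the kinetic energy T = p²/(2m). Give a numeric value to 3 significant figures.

6.95

T = −(ħ²/2m) d²/dx², so ⟨T⟩ = −(ħ²/2m) ∫ φ*·φ'' dx; with m = 2.46.
d/dx sin(nπx/L) = (nπ/L)·cos(nπx/L) and d²/dx² sin(nπx/L) = −(nπ/L)²·sin(nπx/L); on 0 ≤ x ≤ L, ∫sin²(nπx/L) dx = L/2 and ∫sin(nπx/L)·cos(nπx/L) dx = 0.
⟨T⟩ = 6.9470.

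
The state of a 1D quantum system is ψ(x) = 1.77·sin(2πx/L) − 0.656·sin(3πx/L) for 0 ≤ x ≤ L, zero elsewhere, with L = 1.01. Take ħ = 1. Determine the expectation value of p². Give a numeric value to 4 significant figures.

44.54

p² ψ = −ħ² d²ψ/dx²; ⟨p²⟩ = −ħ² ∫ ψ*·ψ'' dx / ∫|ψ|² dx.
d²/dx² sin(jπx/L) = −(jπ/L)²·sin(jπx/L); on 0 ≤ x ≤ L, ∫sin²(jπx/L) dx = L/2 and ∫sin(jπx/L)·sin(lπx/L) dx = 0 for j ≠ l, so only diagonal terms survive in ∫|ψ|² and ∫ψ·ψ″; ∫ψ·ψ′ dx = [ψ²/2] between the walls = 0.
State is unnormalized: ∫|ψ|² dx = 1.7994, and ∫ψ*·(−ħ² ψ'') dx = 80.152, so ⟨p²⟩ = 80.152 / 1.7994.
⟨p²⟩ = 44.543.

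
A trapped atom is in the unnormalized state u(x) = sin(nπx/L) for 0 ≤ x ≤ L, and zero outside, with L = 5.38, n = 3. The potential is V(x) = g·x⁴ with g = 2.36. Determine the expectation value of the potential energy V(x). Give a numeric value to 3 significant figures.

374.

⟨V⟩ = ∫ V(x)·|u|² dx / ∫|u|² dx.
With sin²θ = (1 − cos2θ)/2 on 0 ≤ x ≤ L: ∫sin²(nπx/L) dx = L/2, ∫x·sin²(nπx/L) dx = L²/4, ∫x²·sin²(nπx/L) dx = L³·(1/6 − 1/(4n²π²)); higher powers xᵏ the same way, integrating xᵏ·cos(2nπx/L) by parts.
State is unnormalized: ∫|u|² dx = 2.6900, and ∫u*·V(x)·u dx = 1004.8, so ⟨V⟩ = 1004.8 / 2.6900.
⟨V⟩ = 373.55.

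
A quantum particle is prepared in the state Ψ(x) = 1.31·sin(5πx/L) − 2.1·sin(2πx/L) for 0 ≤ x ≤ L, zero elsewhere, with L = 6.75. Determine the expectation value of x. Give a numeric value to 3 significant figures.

⟨x⟩ = ∫ x·|Ψ|² dx / ∫|Ψ|² dx (integrals over the domain).
On 0 ≤ x ≤ L (j ≠ l): ∫sin²(jπx/L) dx = L/2, ∫sin(jπx/L)·sin(lπx/L) dx = 0; diagonal moments ∫x·sin²(jπx/L) dx = L²/4, ∫x²·sin²(jπx/L) dx = L³·(1/6 − 1/(4j²π²)); cross terms ∫x·sin(jπx/L)·sin(lπx/L) dx = 0 for j + l even and −4jlL²/(π²(j² − l²)²) for j + l odd, ∫x²·sin(jπx/L)·sin(lπx/L) dx = (−1)^(j+l)·4jlL³/(π²(j² − l²)²); higher powers the same way via product-to-sum and parts.
State is unnormalized: ∫|Ψ|² dx = 20.676, and ∫Ψ*·x·Ψ dx = 72.084, so ⟨x⟩ = 72.084 / 20.676.
⟨x⟩ = 3.4864.

3.49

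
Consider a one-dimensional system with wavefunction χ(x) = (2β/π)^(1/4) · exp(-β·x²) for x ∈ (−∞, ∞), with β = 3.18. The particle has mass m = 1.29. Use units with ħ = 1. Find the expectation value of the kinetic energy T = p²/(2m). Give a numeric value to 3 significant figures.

T = −(ħ²/2m) d²/dx², so ⟨T⟩ = −(ħ²/2m) ∫ χ*·χ'' dx; with m = 1.29.
Gaussian moments: ∫x^(2j)·e^(−2βx²) dx = (2j−1)!!/(4β)^j · √(π/(2β)), odd powers integrate to 0; here √(π/(2β)) = 0.70282. Derivatives: d/dx e^(−βx²) = −2βx·e^(−βx²), d²/dx² e^(−βx²) = (4β²x² − 2β)·e^(−βx²).
⟨T⟩ = 1.2326.

1.23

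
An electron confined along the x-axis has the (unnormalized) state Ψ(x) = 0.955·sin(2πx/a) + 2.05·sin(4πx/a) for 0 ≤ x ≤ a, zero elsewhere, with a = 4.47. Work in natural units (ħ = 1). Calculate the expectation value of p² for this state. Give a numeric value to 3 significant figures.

p² Ψ = −ħ² d²Ψ/dx²; ⟨p²⟩ = −ħ² ∫ Ψ*·Ψ'' dx / ∫|Ψ|² dx.
d²/dx² sin(jπx/a) = −(jπ/a)²·sin(jπx/a); on 0 ≤ x ≤ a, ∫sin²(jπx/a) dx = a/2 and ∫sin(jπx/a)·sin(lπx/a) dx = 0 for j ≠ l, so only diagonal terms survive in ∫|Ψ|² and ∫Ψ·Ψ″; ∫Ψ·Ψ′ dx = [Ψ²/2] between the walls = 0.
State is unnormalized: ∫|Ψ|² dx = 11.431, and ∫Ψ*·(−ħ² Ψ'') dx = 78.259, so ⟨p²⟩ = 78.259 / 11.431.
⟨p²⟩ = 6.8462.

6.85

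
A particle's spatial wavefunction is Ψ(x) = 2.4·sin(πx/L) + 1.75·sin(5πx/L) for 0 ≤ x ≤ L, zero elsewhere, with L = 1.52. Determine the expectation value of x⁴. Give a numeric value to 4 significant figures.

⟨x⁴⟩ = ∫ x⁴·|Ψ|² dx / ∫|Ψ|² dx (integrals over the domain).
On 0 ≤ x ≤ L (j ≠ l): ∫sin²(jπx/L) dx = L/2, ∫sin(jπx/L)·sin(lπx/L) dx = 0; diagonal moments ∫x·sin²(jπx/L) dx = L²/4, ∫x²·sin²(jπx/L) dx = L³·(1/6 − 1/(4j²π²)); cross terms ∫x·sin(jπx/L)·sin(lπx/L) dx = 0 for j + l even and −4jlL²/(π²(j² − l²)²) for j + l odd, ∫x²·sin(jπx/L)·sin(lπx/L) dx = (−1)^(j+l)·4jlL³/(π²(j² − l²)²); higher powers the same way via product-to-sum and parts.
State is unnormalized: ∫|Ψ|² dx = 6.7051, and ∫Ψ*·x⁴·Ψ dx = 5.5537, so ⟨x⁴⟩ = 5.5537 / 6.7051.
⟨x⁴⟩ = 0.82828.

0.8283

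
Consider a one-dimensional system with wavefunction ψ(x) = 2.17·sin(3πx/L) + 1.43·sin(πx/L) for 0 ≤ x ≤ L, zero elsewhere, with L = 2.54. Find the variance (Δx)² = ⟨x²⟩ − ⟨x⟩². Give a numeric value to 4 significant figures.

Compute ⟨x⟩ and ⟨x²⟩ separately, then (Δx)² = ⟨x²⟩ − ⟨x⟩².
On 0 ≤ x ≤ L (j ≠ l): ∫sin²(jπx/L) dx = L/2, ∫sin(jπx/L)·sin(lπx/L) dx = 0; diagonal moments ∫x·sin²(jπx/L) dx = L²/4, ∫x²·sin²(jπx/L) dx = L³·(1/6 − 1/(4j²π²)); cross terms ∫x·sin(jπx/L)·sin(lπx/L) dx = 0 for j + l even and −4jlL²/(π²(j² − l²)²) for j + l odd, ∫x²·sin(jπx/L)·sin(lπx/L) dx = (−1)^(j+l)·4jlL³/(π²(j² − l²)²); higher powers the same way via product-to-sum and parts.
Normalization: ∫|ψ|² dx = 8.5773.
⟨x⟩ = 1.2700 and ⟨x²⟩ = 2.2515.
(Δx)² = 2.2515 − (1.2700)² = 0.63861.

0.6386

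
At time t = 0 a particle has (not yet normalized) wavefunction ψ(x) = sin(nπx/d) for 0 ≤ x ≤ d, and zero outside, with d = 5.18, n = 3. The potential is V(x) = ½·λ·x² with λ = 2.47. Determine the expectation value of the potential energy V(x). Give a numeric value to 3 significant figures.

⟨V⟩ = ∫ V(x)·|ψ|² dx / ∫|ψ|² dx.
With sin²θ = (1 − cos2θ)/2 on 0 ≤ x ≤ d: ∫sin²(nπx/d) dx = d/2, ∫x·sin²(nπx/d) dx = d²/4, ∫x²·sin²(nπx/d) dx = d³·(1/6 − 1/(4n²π²)); higher powers xᵏ the same way, integrating xᵏ·cos(2nπx/d) by parts.
State is unnormalized: ∫|ψ|² dx = 2.5900, and ∫ψ*·V(x)·ψ dx = 28.126, so ⟨V⟩ = 28.126 / 2.5900.
⟨V⟩ = 10.859.

10.9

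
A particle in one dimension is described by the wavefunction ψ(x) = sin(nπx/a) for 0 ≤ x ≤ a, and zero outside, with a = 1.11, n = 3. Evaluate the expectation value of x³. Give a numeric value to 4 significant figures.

⟨x³⟩ = ∫ x³·|ψ|² dx / ∫|ψ|² dx (integrals over the domain).
With sin²θ = (1 − cos2θ)/2 on 0 ≤ x ≤ a: ∫sin²(nπx/a) dx = a/2, ∫x·sin²(nπx/a) dx = a²/4, ∫x²·sin²(nπx/a) dx = a³·(1/6 − 1/(4n²π²)); higher powers xᵏ the same way, integrating xᵏ·cos(2nπx/a) by parts.
State is unnormalized: ∫|ψ|² dx = 0.55500, and ∫ψ*·x³·ψ dx = 0.18335, so ⟨x³⟩ = 0.18335 / 0.55500.
⟨x³⟩ = 0.33036.

0.3304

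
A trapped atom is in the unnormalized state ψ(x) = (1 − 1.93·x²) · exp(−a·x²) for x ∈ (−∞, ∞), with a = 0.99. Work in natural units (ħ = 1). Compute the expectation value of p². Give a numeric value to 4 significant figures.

p² ψ = −ħ² d²ψ/dx²; ⟨p²⟩ = −ħ² ∫ ψ*·ψ'' dx / ∫|ψ|² dx.
Expand each integrand as polynomial × e^(−2ax²) and use ∫x^(2j)·e^(−2ax²) dx = (2j−1)!!/(4a)^j · √(π/(2a)), odd powers → 0; here √(π/(2a)) = 1.2596. Differentiate with the product rule, d/dx e^(−ax²) = −2ax·e^(−ax²).
State is unnormalized: ∫|ψ|² dx = 0.92942, and ∫ψ*·(−ħ² ψ'') dx = 4.5361, so ⟨p²⟩ = 4.5361 / 0.92942.
⟨p²⟩ = 4.8805.

4.881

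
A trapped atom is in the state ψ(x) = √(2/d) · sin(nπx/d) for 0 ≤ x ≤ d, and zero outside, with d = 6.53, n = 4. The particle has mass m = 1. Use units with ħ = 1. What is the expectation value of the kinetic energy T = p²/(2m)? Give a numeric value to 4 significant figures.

1.852

T = −(ħ²/2m) d²/dx², so ⟨T⟩ = −(ħ²/2m) ∫ ψ*·ψ'' dx; with m = 1.
d/dx sin(nπx/d) = (nπ/d)·cos(nπx/d) and d²/dx² sin(nπx/d) = −(nπ/d)²·sin(nπx/d); on 0 ≤ x ≤ d, ∫sin²(nπx/d) dx = d/2 and ∫sin(nπx/d)·cos(nπx/d) dx = 0.
⟨T⟩ = 1.8517.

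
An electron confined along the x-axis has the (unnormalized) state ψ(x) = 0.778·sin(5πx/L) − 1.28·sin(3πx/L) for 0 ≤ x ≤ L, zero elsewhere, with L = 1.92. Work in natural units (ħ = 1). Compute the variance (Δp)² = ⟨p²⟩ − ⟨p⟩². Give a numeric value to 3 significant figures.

Compute ⟨p⟩ and ⟨p²⟩ separately; (Δp)² = ⟨p²⟩ − ⟨p⟩².
d²/dx² sin(jπx/L) = −(jπ/L)²·sin(jπx/L); on 0 ≤ x ≤ L, ∫sin²(jπx/L) dx = L/2 and ∫sin(jπx/L)·sin(lπx/L) dx = 0 for j ≠ l, so only diagonal terms survive in ∫|ψ|² and ∫ψ·ψ″; ∫ψ·ψ′ dx = [ψ²/2] between the walls = 0.
Normalization: ∫|ψ|² dx = 2.1539.
⟨p⟩ = 0.0000 and ⟨p²⟩ = 35.652.
(Δp)² = 35.652 − (0.0000)² = 35.652.

35.7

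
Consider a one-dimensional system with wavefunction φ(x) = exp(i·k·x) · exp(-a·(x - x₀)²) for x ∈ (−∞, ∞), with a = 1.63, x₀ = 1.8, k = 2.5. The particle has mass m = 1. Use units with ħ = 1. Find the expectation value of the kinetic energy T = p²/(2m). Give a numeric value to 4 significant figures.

3.940

T = −(ħ²/2m) d²/dx², so ⟨T⟩ = −(ħ²/2m) ∫ φ*·φ'' dx / ∫|φ|² dx; with m = 1.
Gaussian moments (u = x − x₀): ∫u^(2j)·e^(−2au²) du = (2j−1)!!/(4a)^j · √(π/(2a)), odd powers integrate to 0; here √(π/(2a)) = 0.98167. Derivatives: φ′ = (ik − 2au)·φ, φ″ = ((ik − 2au)² − 2a)·φ; the odd-in-u pieces drop out.
State is unnormalized: ∫|φ|² dx = 0.98167, and ∫φ*·(−ħ²/2m · φ'') dx = 3.8678, so ⟨T⟩ = 3.8678 / 0.98167.
⟨T⟩ = 3.9400.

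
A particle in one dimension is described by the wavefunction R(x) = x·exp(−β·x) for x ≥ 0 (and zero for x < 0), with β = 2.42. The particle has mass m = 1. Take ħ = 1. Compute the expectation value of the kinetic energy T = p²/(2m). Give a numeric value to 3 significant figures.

2.93

T = −(ħ²/2m) d²/dx², so ⟨T⟩ = −(ħ²/2m) ∫ R*·R'' dx / ∫|R|² dx; with m = 1.
Differentiate x·exp(−β·x) with the product rule; every integrand then reduces to terms xʲ·e^(−2βx) on [0, ∞), with ∫₀^∞ xʲ·e^(−2βx) dx = j!/(2β)^(j+1).
State is unnormalized: ∫|R|² dx = 0.017640, and ∫R*·(−ħ²/2m · R'') dx = 0.051653, so ⟨T⟩ = 0.051653 / 0.017640.
⟨T⟩ = 2.9282.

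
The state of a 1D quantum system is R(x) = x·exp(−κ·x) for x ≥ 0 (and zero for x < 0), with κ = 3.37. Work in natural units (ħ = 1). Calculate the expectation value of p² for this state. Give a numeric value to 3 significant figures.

11.4

p² R = −ħ² d²R/dx²; ⟨p²⟩ = −ħ² ∫ R*·R'' dx / ∫|R|² dx.
Differentiate x·exp(−κ·x) with the product rule; every integrand then reduces to terms xʲ·e^(−2κx) on [0, ∞), with ∫₀^∞ xʲ·e^(−2κx) dx = j!/(2κ)^(j+1).
State is unnormalized: ∫|R|² dx = 0.0065321, and ∫R*·(−ħ² R'') dx = 0.074184, so ⟨p²⟩ = 0.074184 / 0.0065321.
⟨p²⟩ = 11.357.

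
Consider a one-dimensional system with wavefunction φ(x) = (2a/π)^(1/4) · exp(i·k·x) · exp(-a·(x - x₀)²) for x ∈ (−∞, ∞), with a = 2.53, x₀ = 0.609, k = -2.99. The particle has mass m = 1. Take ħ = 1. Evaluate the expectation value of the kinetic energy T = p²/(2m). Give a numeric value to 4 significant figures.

T = −(ħ²/2m) d²/dx², so ⟨T⟩ = −(ħ²/2m) ∫ φ*·φ'' dx; with m = 1.
Gaussian moments (u = x − x₀): ∫u^(2j)·e^(−2au²) du = (2j−1)!!/(4a)^j · √(π/(2a)), odd powers integrate to 0; here √(π/(2a)) = 0.78795. Derivatives: φ′ = (ik − 2au)·φ, φ″ = ((ik − 2au)² − 2a)·φ; the odd-in-u pieces drop out.
⟨T⟩ = 5.7351.

5.735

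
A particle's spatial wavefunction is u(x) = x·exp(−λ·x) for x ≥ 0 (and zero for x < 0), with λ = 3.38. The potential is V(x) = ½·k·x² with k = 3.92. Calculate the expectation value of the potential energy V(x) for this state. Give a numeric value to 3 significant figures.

⟨V⟩ = ∫ V(x)·|u|² dx / ∫|u|² dx.
Every integrand reduces to terms xʲ·e^(−2λx) on [0, ∞); use ∫₀^∞ xʲ·e^(−2λx) dx = j!/(2λ)^(j+1).
State is unnormalized: ∫|u|² dx = 0.0064743, and ∫u*·V(x)·u dx = 0.0033322, so ⟨V⟩ = 0.0033322 / 0.0064743.
⟨V⟩ = 0.51469.

0.515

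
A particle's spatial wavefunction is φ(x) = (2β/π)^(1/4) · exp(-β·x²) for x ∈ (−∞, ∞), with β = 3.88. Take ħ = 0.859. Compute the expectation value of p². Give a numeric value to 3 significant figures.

2.86

p² φ = −ħ² d²φ/dx²; ⟨p²⟩ = −ħ² ∫ φ*·φ'' dx.
Gaussian moments: ∫x^(2j)·e^(−2βx²) dx = (2j−1)!!/(4β)^j · √(π/(2β)), odd powers integrate to 0; here √(π/(2β)) = 0.63627. Derivatives: d/dx e^(−βx²) = −2βx·e^(−βx²), d²/dx² e^(−βx²) = (4β²x² − 2β)·e^(−βx²).
⟨p²⟩ = 2.8630.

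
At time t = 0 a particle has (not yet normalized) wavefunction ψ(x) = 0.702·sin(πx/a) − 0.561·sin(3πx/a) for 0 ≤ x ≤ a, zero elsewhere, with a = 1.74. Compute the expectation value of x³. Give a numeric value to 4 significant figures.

0.7625

⟨x³⟩ = ∫ x³·|ψ|² dx / ∫|ψ|² dx (integrals over the domain).
On 0 ≤ x ≤ a (j ≠ l): ∫sin²(jπx/a) dx = a/2, ∫sin(jπx/a)·sin(lπx/a) dx = 0; diagonal moments ∫x·sin²(jπx/a) dx = a²/4, ∫x²·sin²(jπx/a) dx = a³·(1/6 − 1/(4j²π²)); cross terms ∫x·sin(jπx/a)·sin(lπx/a) dx = 0 for j + l even and −4jla²/(π²(j² − l²)²) for j + l odd, ∫x²·sin(jπx/a)·sin(lπx/a) dx = (−1)^(j+l)·4jla³/(π²(j² − l²)²); higher powers the same way via product-to-sum and parts.
State is unnormalized: ∫|ψ|² dx = 0.70255, and ∫ψ*·x³·ψ dx = 0.53571, so ⟨x³⟩ = 0.53571 / 0.70255.
⟨x³⟩ = 0.76252.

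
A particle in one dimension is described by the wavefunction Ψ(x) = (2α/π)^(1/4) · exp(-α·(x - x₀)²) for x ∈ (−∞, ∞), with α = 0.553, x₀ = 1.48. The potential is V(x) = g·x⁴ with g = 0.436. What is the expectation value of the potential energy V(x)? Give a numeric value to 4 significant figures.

⟨V⟩ = ∫ V(x)·|Ψ|² dx.
Gaussian moments (u = x − x₀): ∫u^(2j)·e^(−2αu²) du = (2j−1)!!/(4α)^j · √(π/(2α)), odd powers integrate to 0; here √(π/(2α)) = 1.6854.
⟨V⟩ = 4.9496.

4.950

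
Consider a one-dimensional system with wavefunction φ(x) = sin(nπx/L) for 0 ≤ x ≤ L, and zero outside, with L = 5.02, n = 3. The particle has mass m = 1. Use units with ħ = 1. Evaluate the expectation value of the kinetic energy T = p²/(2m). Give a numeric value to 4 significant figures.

T = −(ħ²/2m) d²/dx², so ⟨T⟩ = −(ħ²/2m) ∫ φ*·φ'' dx / ∫|φ|² dx; with m = 1.
d/dx sin(nπx/L) = (nπ/L)·cos(nπx/L) and d²/dx² sin(nπx/L) = −(nπ/L)²·sin(nπx/L); on 0 ≤ x ≤ L, ∫sin²(nπx/L) dx = L/2 and ∫sin(nπx/L)·cos(nπx/L) dx = 0.
State is unnormalized: ∫|φ|² dx = 2.5100, and ∫φ*·(−ħ²/2m · φ'') dx = 4.4236, so ⟨T⟩ = 4.4236 / 2.5100.
⟨T⟩ = 1.7624.

1.762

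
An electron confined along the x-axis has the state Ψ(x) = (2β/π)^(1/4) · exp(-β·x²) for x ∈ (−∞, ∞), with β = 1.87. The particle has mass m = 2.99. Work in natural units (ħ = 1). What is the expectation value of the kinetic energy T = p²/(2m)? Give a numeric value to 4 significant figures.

0.3127

T = −(ħ²/2m) d²/dx², so ⟨T⟩ = −(ħ²/2m) ∫ Ψ*·Ψ'' dx; with m = 2.99.
Gaussian moments: ∫x^(2j)·e^(−2βx²) dx = (2j−1)!!/(4β)^j · √(π/(2β)), odd powers integrate to 0; here √(π/(2β)) = 0.91651. Derivatives: d/dx e^(−βx²) = −2βx·e^(−βx²), d²/dx² e^(−βx²) = (4β²x² − 2β)·e^(−βx²).
⟨T⟩ = 0.31271.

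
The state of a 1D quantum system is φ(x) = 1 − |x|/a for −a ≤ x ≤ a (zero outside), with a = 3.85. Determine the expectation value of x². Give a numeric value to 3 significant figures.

⟨x²⟩ = ∫ x²·|φ|² dx / ∫|φ|² dx (integrals over the domain).
φ is even, so ∫ over [−a, a] = 2∫₀ᵃ with φ = 1 − x/a there: ∫₀ᵃ (1 − x/a)² dx = a/3, ∫₀ᵃ x²(1 − x/a)² dx = a³/30, ∫₀ᵃ x⁴(1 − x/a)² dx = a⁵/105.
State is unnormalized: ∫|φ|² dx = 2.5667, and ∫φ*·x²·φ dx = 3.8044, so ⟨x²⟩ = 3.8044 / 2.5667.
⟨x²⟩ = 1.4823.

1.48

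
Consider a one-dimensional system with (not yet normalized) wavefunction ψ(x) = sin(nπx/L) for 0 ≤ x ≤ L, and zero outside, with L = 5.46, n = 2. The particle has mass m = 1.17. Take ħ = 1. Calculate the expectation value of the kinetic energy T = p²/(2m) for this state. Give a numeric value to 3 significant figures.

0.566

T = −(ħ²/2m) d²/dx², so ⟨T⟩ = −(ħ²/2m) ∫ ψ*·ψ'' dx / ∫|ψ|² dx; with m = 1.17.
d/dx sin(nπx/L) = (nπ/L)·cos(nπx/L) and d²/dx² sin(nπx/L) = −(nπ/L)²·sin(nπx/L); on 0 ≤ x ≤ L, ∫sin²(nπx/L) dx = L/2 and ∫sin(nπx/L)·cos(nπx/L) dx = 0.
State is unnormalized: ∫|ψ|² dx = 2.7300, and ∫ψ*·(−ħ²/2m · ψ'') dx = 1.5450, so ⟨T⟩ = 1.5450 / 2.7300.
⟨T⟩ = 0.56592.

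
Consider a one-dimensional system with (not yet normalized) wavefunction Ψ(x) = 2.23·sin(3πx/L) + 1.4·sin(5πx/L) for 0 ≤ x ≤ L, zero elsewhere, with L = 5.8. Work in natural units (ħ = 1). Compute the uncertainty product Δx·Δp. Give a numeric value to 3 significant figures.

Δx = √(⟨x²⟩−⟨x⟩²), Δp = √(⟨p²⟩−⟨p⟩²).
On 0 ≤ x ≤ L (j ≠ l): ∫sin²(jπx/L) dx = L/2, ∫sin(jπx/L)·sin(lπx/L) dx = 0; diagonal moments ∫x·sin²(jπx/L) dx = L²/4, ∫x²·sin²(jπx/L) dx = L³·(1/6 − 1/(4j²π²)); cross terms ∫x·sin(jπx/L)·sin(lπx/L) dx = 0 for j + l even and −4jlL²/(π²(j² − l²)²) for j + l odd, ∫x²·sin(jπx/L)·sin(lπx/L) dx = (−1)^(j+l)·4jlL³/(π²(j² − l²)²); higher powers the same way via product-to-sum and parts. d²/dx² sin(jπx/L) = −(jπ/L)²·sin(jπx/L); on 0 ≤ x ≤ L, ∫sin²(jπx/L) dx = L/2 and ∫sin(jπx/L)·sin(lπx/L) dx = 0 for j ≠ l, so only diagonal terms survive in ∫|Ψ|² and ∫Ψ·Ψ″; ∫Ψ·Ψ′ dx = [Ψ²/2] between the walls = 0.
Normalization: ∫|Ψ|² dx = 20.105.
⟨x⟩ = 2.9000, ⟨x²⟩ = 12.497 ⇒ Δx = 2.0217.
⟨p⟩ = 0.0000, ⟨p²⟩ = 3.9676 ⇒ Δp = 1.9919.
Δx·Δp = 4.0270.

4.03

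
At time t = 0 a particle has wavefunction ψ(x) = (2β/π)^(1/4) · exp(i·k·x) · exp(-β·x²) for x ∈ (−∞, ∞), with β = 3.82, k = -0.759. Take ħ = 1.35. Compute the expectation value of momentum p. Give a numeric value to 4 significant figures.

-1.025

p ψ = −iħ dψ/dx; then ⟨p⟩ = ∫ ψ*·(pψ) dx.
Gaussian moments: ∫x^(2j)·e^(−2βx²) dx = (2j−1)!!/(4β)^j · √(π/(2β)), odd powers integrate to 0; here √(π/(2β)) = 0.64125. Derivatives: ψ′ = (ik − 2βx)·ψ, ψ″ = ((ik − 2βx)² − 2β)·ψ; the odd-in-x pieces drop out.
⟨p⟩ = -1.0247.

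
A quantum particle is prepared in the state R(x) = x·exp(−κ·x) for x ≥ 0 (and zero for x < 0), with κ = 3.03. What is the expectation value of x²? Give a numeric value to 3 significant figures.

0.327

⟨x²⟩ = ∫ x²·|R|² dx / ∫|R|² dx (integrals over the domain).
Every integrand reduces to terms xʲ·e^(−2κx) on [0, ∞); use ∫₀^∞ xʲ·e^(−2κx) dx = j!/(2κ)^(j+1).
State is unnormalized: ∫|R|² dx = 0.0089869, and ∫R*·x²·R dx = 0.0029366, so ⟨x²⟩ = 0.0029366 / 0.0089869.
⟨x²⟩ = 0.32677.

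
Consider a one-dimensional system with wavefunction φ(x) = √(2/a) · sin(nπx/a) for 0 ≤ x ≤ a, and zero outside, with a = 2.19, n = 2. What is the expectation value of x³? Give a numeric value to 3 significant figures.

2.43

⟨x³⟩ = ∫ x³·|φ|² dx (integrals over the domain).
With sin²θ = (1 − cos2θ)/2 on 0 ≤ x ≤ a: ∫sin²(nπx/a) dx = a/2, ∫x·sin²(nπx/a) dx = a²/4, ∫x²·sin²(nπx/a) dx = a³·(1/6 − 1/(4n²π²)); higher powers xᵏ the same way, integrating xᵏ·cos(2nπx/a) by parts.
⟨x³⟩ = 2.4263.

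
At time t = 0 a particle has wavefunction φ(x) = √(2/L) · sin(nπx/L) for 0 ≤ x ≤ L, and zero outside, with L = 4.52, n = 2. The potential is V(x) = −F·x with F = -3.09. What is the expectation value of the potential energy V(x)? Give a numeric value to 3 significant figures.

6.98

⟨V⟩ = ∫ V(x)·|φ|² dx.
With sin²θ = (1 − cos2θ)/2 on 0 ≤ x ≤ L: ∫sin²(nπx/L) dx = L/2, ∫x·sin²(nπx/L) dx = L²/4, ∫x²·sin²(nπx/L) dx = L³·(1/6 − 1/(4n²π²)); higher powers xᵏ the same way, integrating xᵏ·cos(2nπx/L) by parts.
⟨V⟩ = 6.9834.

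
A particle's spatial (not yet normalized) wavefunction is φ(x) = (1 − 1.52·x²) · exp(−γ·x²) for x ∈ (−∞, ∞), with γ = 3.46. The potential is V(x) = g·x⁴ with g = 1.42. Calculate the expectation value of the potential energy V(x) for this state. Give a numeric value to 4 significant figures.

0.008822

⟨V⟩ = ∫ V(x)·|φ|² dx / ∫|φ|² dx.
Expand each integrand as polynomial × e^(−2γx²) and use ∫x^(2j)·e^(−2γx²) dx = (2j−1)!!/(4γ)^j · √(π/(2γ)), odd powers → 0; here √(π/(2γ)) = 0.67379.
State is unnormalized: ∫|φ|² dx = 0.55017, and ∫φ*·V(x)·φ dx = 0.0048537, so ⟨V⟩ = 0.0048537 / 0.55017.
⟨V⟩ = 0.0088222.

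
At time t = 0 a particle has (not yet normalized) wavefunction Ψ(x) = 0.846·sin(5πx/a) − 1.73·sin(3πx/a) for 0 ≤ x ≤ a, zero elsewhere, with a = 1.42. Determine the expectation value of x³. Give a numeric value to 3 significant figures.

⟨x³⟩ = ∫ x³·|Ψ|² dx / ∫|Ψ|² dx (integrals over the domain).
On 0 ≤ x ≤ a (j ≠ l): ∫sin²(jπx/a) dx = a/2, ∫sin(jπx/a)·sin(lπx/a) dx = 0; diagonal moments ∫x·sin²(jπx/a) dx = a²/4, ∫x²·sin²(jπx/a) dx = a³·(1/6 − 1/(4j²π²)); cross terms ∫x·sin(jπx/a)·sin(lπx/a) dx = 0 for j + l even and −4jla²/(π²(j² − l²)²) for j + l odd, ∫x²·sin(jπx/a)·sin(lπx/a) dx = (−1)^(j+l)·4jla³/(π²(j² − l²)²); higher powers the same way via product-to-sum and parts.
State is unnormalized: ∫|Ψ|² dx = 2.6331, and ∫Ψ*·x³·Ψ dx = 1.4051, so ⟨x³⟩ = 1.4051 / 2.6331.
⟨x³⟩ = 0.53363.

0.534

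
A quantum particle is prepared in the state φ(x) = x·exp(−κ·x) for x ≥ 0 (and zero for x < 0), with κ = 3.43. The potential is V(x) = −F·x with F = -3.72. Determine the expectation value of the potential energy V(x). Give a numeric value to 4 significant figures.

⟨V⟩ = ∫ V(x)·|φ|² dx / ∫|φ|² dx.
Every integrand reduces to terms xʲ·e^(−2κx) on [0, ∞); use ∫₀^∞ xʲ·e^(−2κx) dx = j!/(2κ)^(j+1).
State is unnormalized: ∫|φ|² dx = 0.0061952, and ∫φ*·V(x)·φ dx = 0.010079, so ⟨V⟩ = 0.010079 / 0.0061952.
⟨V⟩ = 1.6268.

1.627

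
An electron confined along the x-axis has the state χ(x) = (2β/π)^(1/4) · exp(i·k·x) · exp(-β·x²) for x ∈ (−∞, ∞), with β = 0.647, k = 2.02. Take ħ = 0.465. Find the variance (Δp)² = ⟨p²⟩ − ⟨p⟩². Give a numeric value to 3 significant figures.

Compute ⟨p⟩ and ⟨p²⟩ separately; (Δp)² = ⟨p²⟩ − ⟨p⟩².
Gaussian moments: ∫x^(2j)·e^(−2βx²) dx = (2j−1)!!/(4β)^j · √(π/(2β)), odd powers integrate to 0; here √(π/(2β)) = 1.5581. Derivatives: χ′ = (ik − 2βx)·χ, χ″ = ((ik − 2βx)² − 2β)·χ; the odd-in-x pieces drop out.
⟨p⟩ = 0.93930 and ⟨p²⟩ = 1.0222.
(Δp)² = 1.0222 − (0.93930)² = 0.13990.

0.140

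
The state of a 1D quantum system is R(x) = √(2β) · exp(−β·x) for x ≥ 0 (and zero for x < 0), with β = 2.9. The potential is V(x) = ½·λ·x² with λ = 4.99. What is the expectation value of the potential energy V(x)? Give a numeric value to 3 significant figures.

0.148

⟨V⟩ = ∫ V(x)·|R|² dx.
Every integrand reduces to terms xʲ·e^(−2βx) on [0, ∞); use ∫₀^∞ xʲ·e^(−2βx) dx = j!/(2β)^(j+1).
⟨V⟩ = 0.14834.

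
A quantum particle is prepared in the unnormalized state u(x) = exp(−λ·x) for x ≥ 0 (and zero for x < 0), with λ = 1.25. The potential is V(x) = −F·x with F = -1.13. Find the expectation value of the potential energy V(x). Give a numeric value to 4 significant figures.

⟨V⟩ = ∫ V(x)·|u|² dx / ∫|u|² dx.
Every integrand reduces to terms xʲ·e^(−2λx) on [0, ∞); use ∫₀^∞ xʲ·e^(−2λx) dx = j!/(2λ)^(j+1).
State is unnormalized: ∫|u|² dx = 0.40000, and ∫u*·V(x)·u dx = 0.18080, so ⟨V⟩ = 0.18080 / 0.40000.
⟨V⟩ = 0.45200.

0.4520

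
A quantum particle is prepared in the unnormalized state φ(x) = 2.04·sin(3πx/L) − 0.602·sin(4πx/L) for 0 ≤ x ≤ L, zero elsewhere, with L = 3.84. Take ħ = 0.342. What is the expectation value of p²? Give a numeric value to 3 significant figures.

0.748

p² φ = −ħ² d²φ/dx²; ⟨p²⟩ = −ħ² ∫ φ*·φ'' dx / ∫|φ|² dx.
d²/dx² sin(jπx/L) = −(jπ/L)²·sin(jπx/L); on 0 ≤ x ≤ L, ∫sin²(jπx/L) dx = L/2 and ∫sin(jπx/L)·sin(lπx/L) dx = 0 for j ≠ l, so only diagonal terms survive in ∫|φ|² and ∫φ·φ″; ∫φ·φ′ dx = [φ²/2] between the walls = 0.
State is unnormalized: ∫|φ|² dx = 8.6861, and ∫φ*·(−ħ² φ'') dx = 6.5014, so ⟨p²⟩ = 6.5014 / 8.6861.
⟨p²⟩ = 0.74848.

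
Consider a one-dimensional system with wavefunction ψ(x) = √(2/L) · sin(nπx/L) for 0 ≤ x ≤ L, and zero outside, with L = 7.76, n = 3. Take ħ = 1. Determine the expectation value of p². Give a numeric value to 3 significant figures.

1.48

p² ψ = −ħ² d²ψ/dx²; ⟨p²⟩ = −ħ² ∫ ψ*·ψ'' dx.
d/dx sin(nπx/L) = (nπ/L)·cos(nπx/L) and d²/dx² sin(nπx/L) = −(nπ/L)²·sin(nπx/L); on 0 ≤ x ≤ L, ∫sin²(nπx/L) dx = L/2 and ∫sin(nπx/L)·cos(nπx/L) dx = 0.
⟨p²⟩ = 1.4751.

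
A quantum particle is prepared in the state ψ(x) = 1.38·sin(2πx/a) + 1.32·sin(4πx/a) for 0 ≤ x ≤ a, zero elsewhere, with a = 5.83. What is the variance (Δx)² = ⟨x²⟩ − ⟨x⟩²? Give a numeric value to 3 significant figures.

4.09

Compute ⟨x⟩ and ⟨x²⟩ separately, then (Δx)² = ⟨x²⟩ − ⟨x⟩².
On 0 ≤ x ≤ a (j ≠ l): ∫sin²(jπx/a) dx = a/2, ∫sin(jπx/a)·sin(lπx/a) dx = 0; diagonal moments ∫x·sin²(jπx/a) dx = a²/4, ∫x²·sin²(jπx/a) dx = a³·(1/6 − 1/(4j²π²)); cross terms ∫x·sin(jπx/a)·sin(lπx/a) dx = 0 for j + l even and −4jla²/(π²(j² − l²)²) for j + l odd, ∫x²·sin(jπx/a)·sin(lπx/a) dx = (−1)^(j+l)·4jla³/(π²(j² − l²)²); higher powers the same way via product-to-sum and parts.
Normalization: ∫|ψ|² dx = 10.630.
⟨x⟩ = 2.9150 and ⟨x²⟩ = 12.582.
(Δx)² = 12.582 − (2.9150)² = 4.0853.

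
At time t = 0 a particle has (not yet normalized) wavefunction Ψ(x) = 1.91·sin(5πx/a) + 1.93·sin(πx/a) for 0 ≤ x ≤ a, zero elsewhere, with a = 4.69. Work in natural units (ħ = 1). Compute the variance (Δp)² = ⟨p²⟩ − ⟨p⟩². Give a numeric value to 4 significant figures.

5.777

Compute ⟨p⟩ and ⟨p²⟩ separately; (Δp)² = ⟨p²⟩ − ⟨p⟩².
d²/dx² sin(jπx/a) = −(jπ/a)²·sin(jπx/a); on 0 ≤ x ≤ a, ∫sin²(jπx/a) dx = a/2 and ∫sin(jπx/a)·sin(lπx/a) dx = 0 for j ≠ l, so only diagonal terms survive in ∫|Ψ|² and ∫Ψ·Ψ″; ∫Ψ·Ψ′ dx = [Ψ²/2] between the walls = 0.
Normalization: ∫|Ψ|² dx = 17.290.
⟨p⟩ = 0.0000 and ⟨p²⟩ = 5.7770.
(Δp)² = 5.7770 − (0.0000)² = 5.7770.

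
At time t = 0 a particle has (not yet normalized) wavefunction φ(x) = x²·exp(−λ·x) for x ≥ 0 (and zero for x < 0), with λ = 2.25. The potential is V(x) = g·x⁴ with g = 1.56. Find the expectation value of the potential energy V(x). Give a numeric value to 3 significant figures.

6.39

⟨V⟩ = ∫ V(x)·|φ|² dx / ∫|φ|² dx.
Every integrand reduces to terms xʲ·e^(−2λx) on [0, ∞); use ∫₀^∞ xʲ·e^(−2λx) dx = j!/(2λ)^(j+1).
State is unnormalized: ∫|φ|² dx = 0.013006, and ∫φ*·V(x)·φ dx = 0.083125, so ⟨V⟩ = 0.083125 / 0.013006.
⟨V⟩ = 6.3912.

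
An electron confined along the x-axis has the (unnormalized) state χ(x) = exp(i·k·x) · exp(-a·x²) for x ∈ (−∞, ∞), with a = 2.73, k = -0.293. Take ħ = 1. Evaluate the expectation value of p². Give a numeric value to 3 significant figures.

2.82

p² χ = −ħ² d²χ/dx²; ⟨p²⟩ = −ħ² ∫ χ*·χ'' dx / ∫|χ|² dx.
Gaussian moments: ∫x^(2j)·e^(−2ax²) dx = (2j−1)!!/(4a)^j · √(π/(2a)), odd powers integrate to 0; here √(π/(2a)) = 0.75854. Derivatives: χ′ = (ik − 2ax)·χ, χ″ = ((ik − 2ax)² − 2a)·χ; the odd-in-x pieces drop out.
State is unnormalized: ∫|χ|² dx = 0.75854, and ∫χ*·(−ħ² χ'') dx = 2.1359, so ⟨p²⟩ = 2.1359 / 0.75854.
⟨p²⟩ = 2.8158.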